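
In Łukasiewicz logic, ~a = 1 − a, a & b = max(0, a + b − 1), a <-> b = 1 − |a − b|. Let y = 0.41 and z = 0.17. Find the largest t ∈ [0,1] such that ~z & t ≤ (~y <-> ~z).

~z = 1 − 0.17 = 0.83
So the left factor is ~z = 0.83.
~y = 1 − 0.41 = 0.59
~y <-> ~z = 1 − |0.59 − 0.83| = 1 − 0.24 = 0.76
So the right-hand bound is ~y <-> ~z = 0.76.
The residuum of the Łukasiewicz t-norm gives the supremum: min(1, 1 − 0.83 + 0.76).
1 − 0.83 + 0.76 = 0.93, so t = min(1, 0.93) = 0.93.
Check: 0.83 & 0.93 = max(0, 0.76) = 0.76 ≤ 0.76.

0.93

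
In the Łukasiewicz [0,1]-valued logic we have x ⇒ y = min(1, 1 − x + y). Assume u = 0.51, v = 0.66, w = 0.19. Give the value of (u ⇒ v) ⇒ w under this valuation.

0.19

u ⇒ v = min(1, 1 − 0.51 + 0.66) = min(1, 1.15) = 1.00
(u ⇒ v) ⇒ w = min(1, 1 − 1.00 + 0.19) = min(1, 0.19) = 0.19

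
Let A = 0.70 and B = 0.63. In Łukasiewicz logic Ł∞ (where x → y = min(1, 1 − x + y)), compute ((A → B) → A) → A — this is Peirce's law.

A → B = min(1, 1 − 0.70 + 0.63) = min(1, 0.93) = 0.93
(A → B) → A = min(1, 1 − 0.93 + 0.70) = min(1, 0.77) = 0.77
((A → B) → A) → A = min(1, 1 − 0.77 + 0.70) = min(1, 0.93) = 0.93
(The value 0.93 < 1 shows this instance is not satisfied; not a Ł∞-tautology in general.)

0.93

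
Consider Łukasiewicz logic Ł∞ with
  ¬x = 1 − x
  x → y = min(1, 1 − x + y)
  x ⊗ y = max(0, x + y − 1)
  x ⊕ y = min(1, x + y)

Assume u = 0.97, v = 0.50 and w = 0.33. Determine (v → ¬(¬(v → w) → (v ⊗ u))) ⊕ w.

v → w = min(1, 1 − 0.50 + 0.33) = min(1, 0.83) = 0.83
¬(v → w) = 1 − 0.83 = 0.17
v ⊗ u = max(0, 0.50 + 0.97 − 1) = max(0, 0.47) = 0.47
¬(v → w) → (v ⊗ u) = min(1, 1 − 0.17 + 0.47) = min(1, 1.30) = 1.00
¬(¬(v → w) → (v ⊗ u)) = 1 − 1.00 = 0.00
v → ¬(¬(v → w) → (v ⊗ u)) = min(1, 1 − 0.50 + 0.00) = min(1, 0.50) = 0.50
(v → ¬(¬(v → w) → (v ⊗ u))) ⊕ w = min(1, 0.50 + 0.33) = min(1, 0.83) = 0.83

0.83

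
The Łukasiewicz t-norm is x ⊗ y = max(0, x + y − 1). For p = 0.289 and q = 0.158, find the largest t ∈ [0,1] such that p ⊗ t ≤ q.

The residuum of the Łukasiewicz t-norm gives the supremum: min(1, 1 − 0.289 + 0.158).
1 − 0.289 + 0.158 = 0.869, so t = min(1, 0.869) = 0.869.
Check: 0.289 ⊗ 0.869 = max(0, 0.158) = 0.158 ≤ 0.158.

0.869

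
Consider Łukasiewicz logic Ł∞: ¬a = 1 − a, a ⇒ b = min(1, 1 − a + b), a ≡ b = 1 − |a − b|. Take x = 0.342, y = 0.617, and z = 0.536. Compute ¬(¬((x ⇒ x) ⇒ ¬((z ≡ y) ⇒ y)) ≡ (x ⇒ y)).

0.302

x ⇒ x = min(1, 1 − 0.342 + 0.342) = min(1, 1.000) = 1.000
z ≡ y = 1 − |0.536 − 0.617| = 1 − 0.081 = 0.919
(z ≡ y) ⇒ y = min(1, 1 − 0.919 + 0.617) = min(1, 0.698) = 0.698
¬((z ≡ y) ⇒ y) = 1 − 0.698 = 0.302
(x ⇒ x) ⇒ ¬((z ≡ y) ⇒ y) = min(1, 1 − 1.000 + 0.302) = min(1, 0.302) = 0.302
¬((x ⇒ x) ⇒ ¬((z ≡ y) ⇒ y)) = 1 − 0.302 = 0.698
x ⇒ y = min(1, 1 − 0.342 + 0.617) = min(1, 1.275) = 1.000
¬((x ⇒ x) ⇒ ¬((z ≡ y) ⇒ y)) ≡ (x ⇒ y) = 1 − |0.698 − 1.000| = 1 − 0.302 = 0.698
¬(¬((x ⇒ x) ⇒ ¬((z ≡ y) ⇒ y)) ≡ (x ⇒ y)) = 1 − 0.698 = 0.302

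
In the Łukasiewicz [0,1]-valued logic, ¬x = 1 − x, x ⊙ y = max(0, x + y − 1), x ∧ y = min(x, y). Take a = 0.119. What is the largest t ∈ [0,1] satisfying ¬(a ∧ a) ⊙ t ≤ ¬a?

a ∧ a = min(0.119, 0.119) = 0.119
¬(a ∧ a) = 1 − 0.119 = 0.881
So the left factor is ¬(a ∧ a) = 0.881.
¬a = 1 − 0.119 = 0.881
So the right-hand bound is ¬a = 0.881.
The residuum of the Łukasiewicz t-norm gives the supremum: min(1, 1 − 0.881 + 0.881).
1 − 0.881 + 0.881 = 1.000, so t = min(1, 1.000) = 1.000.
Check: 0.881 ⊙ 1.000 = max(0, 0.881) = 0.881 ≤ 0.881.

1.000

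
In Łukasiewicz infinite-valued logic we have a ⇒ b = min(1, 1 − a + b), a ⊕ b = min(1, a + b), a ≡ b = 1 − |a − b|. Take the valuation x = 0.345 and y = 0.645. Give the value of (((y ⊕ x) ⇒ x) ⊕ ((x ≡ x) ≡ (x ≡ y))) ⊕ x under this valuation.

y ⊕ x = min(1, 0.645 + 0.345) = min(1, 0.990) = 0.990
(y ⊕ x) ⇒ x = min(1, 1 − 0.990 + 0.345) = min(1, 0.355) = 0.355
x ≡ x = 1 − |0.345 − 0.345| = 1 − 0.000 = 1.000
x ≡ y = 1 − |0.345 − 0.645| = 1 − 0.300 = 0.700
(x ≡ x) ≡ (x ≡ y) = 1 − |1.000 − 0.700| = 1 − 0.300 = 0.700
((y ⊕ x) ⇒ x) ⊕ ((x ≡ x) ≡ (x ≡ y)) = min(1, 0.355 + 0.700) = min(1, 1.055) = 1.000
(((y ⊕ x) ⇒ x) ⊕ ((x ≡ x) ≡ (x ≡ y))) ⊕ x = min(1, 1.000 + 0.345) = min(1, 1.345) = 1.000

1.000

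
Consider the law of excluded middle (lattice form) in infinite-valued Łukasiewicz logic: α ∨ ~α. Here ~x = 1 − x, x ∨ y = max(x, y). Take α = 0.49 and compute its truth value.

~α = 1 − 0.49 = 0.51
α ∨ ~α = max(0.49, 0.51) = 0.51
(The value 0.51 < 1 shows this instance is not satisfied; not a Ł∞-tautology — its value is max(a, 1−a).)

0.51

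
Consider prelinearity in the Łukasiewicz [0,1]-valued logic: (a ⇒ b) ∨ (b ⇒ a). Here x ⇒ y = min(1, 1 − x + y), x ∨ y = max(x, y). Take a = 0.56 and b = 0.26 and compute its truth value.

a ⇒ b = min(1, 1 − 0.56 + 0.26) = min(1, 0.70) = 0.70
b ⇒ a = min(1, 1 − 0.26 + 0.56) = min(1, 1.30) = 1.00
(a ⇒ b) ∨ (b ⇒ a) = max(0.70, 1.00) = 1.00
(As expected: a Ł∞-tautology — holds in every MV-chain.)

1.00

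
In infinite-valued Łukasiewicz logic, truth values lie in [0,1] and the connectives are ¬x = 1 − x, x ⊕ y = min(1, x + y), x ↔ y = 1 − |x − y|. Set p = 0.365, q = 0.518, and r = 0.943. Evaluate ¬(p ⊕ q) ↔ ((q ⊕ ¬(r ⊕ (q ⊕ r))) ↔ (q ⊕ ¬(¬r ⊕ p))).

p ⊕ q = min(1, 0.365 + 0.518) = min(1, 0.883) = 0.883
¬(p ⊕ q) = 1 − 0.883 = 0.117
q ⊕ r = min(1, 0.518 + 0.943) = min(1, 1.461) = 1.000
r ⊕ (q ⊕ r) = min(1, 0.943 + 1.000) = min(1, 1.943) = 1.000
¬(r ⊕ (q ⊕ r)) = 1 − 1.000 = 0.000
q ⊕ ¬(r ⊕ (q ⊕ r)) = min(1, 0.518 + 0.000) = min(1, 0.518) = 0.518
¬r = 1 − 0.943 = 0.057
¬r ⊕ p = min(1, 0.057 + 0.365) = min(1, 0.422) = 0.422
¬(¬r ⊕ p) = 1 − 0.422 = 0.578
q ⊕ ¬(¬r ⊕ p) = min(1, 0.518 + 0.578) = min(1, 1.096) = 1.000
(q ⊕ ¬(r ⊕ (q ⊕ r))) ↔ (q ⊕ ¬(¬r ⊕ p)) = 1 − |0.518 − 1.000| = 1 − 0.482 = 0.518
¬(p ⊕ q) ↔ ((q ⊕ ¬(r ⊕ (q ⊕ r))) ↔ (q ⊕ ¬(¬r ⊕ p))) = 1 − |0.117 − 0.518| = 1 − 0.401 = 0.599

0.599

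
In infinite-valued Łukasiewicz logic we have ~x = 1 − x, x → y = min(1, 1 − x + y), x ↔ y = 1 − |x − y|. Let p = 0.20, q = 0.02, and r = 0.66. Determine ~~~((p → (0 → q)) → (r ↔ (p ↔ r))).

0 → q = min(1, 1 − 0.00 + 0.02) = min(1, 1.02) = 1.00
p → (0 → q) = min(1, 1 − 0.20 + 1.00) = min(1, 1.80) = 1.00
p ↔ r = 1 − |0.20 − 0.66| = 1 − 0.46 = 0.54
r ↔ (p ↔ r) = 1 − |0.66 − 0.54| = 1 − 0.12 = 0.88
(p → (0 → q)) → (r ↔ (p ↔ r)) = min(1, 1 − 1.00 + 0.88) = min(1, 0.88) = 0.88
~((p → (0 → q)) → (r ↔ (p ↔ r))) = 1 − 0.88 = 0.12
~~((p → (0 → q)) → (r ↔ (p ↔ r))) = 1 − 0.12 = 0.88
~~~((p → (0 → q)) → (r ↔ (p ↔ r))) = 1 − 0.88 = 0.12

0.12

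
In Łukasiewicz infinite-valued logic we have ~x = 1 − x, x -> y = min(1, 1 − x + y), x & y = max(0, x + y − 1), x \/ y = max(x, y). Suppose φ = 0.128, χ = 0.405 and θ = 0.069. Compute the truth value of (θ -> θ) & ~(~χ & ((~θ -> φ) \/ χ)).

1.000

θ -> θ = min(1, 1 − 0.069 + 0.069) = min(1, 1.000) = 1.000
~χ = 1 − 0.405 = 0.595
~θ = 1 − 0.069 = 0.931
~θ -> φ = min(1, 1 − 0.931 + 0.128) = min(1, 0.197) = 0.197
(~θ -> φ) \/ χ = max(0.197, 0.405) = 0.405
~χ & ((~θ -> φ) \/ χ) = max(0, 0.595 + 0.405 − 1) = max(0, 0.000) = 0.000
~(~χ & ((~θ -> φ) \/ χ)) = 1 − 0.000 = 1.000
(θ -> θ) & ~(~χ & ((~θ -> φ) \/ χ)) = max(0, 1.000 + 1.000 − 1) = max(0, 1.000) = 1.000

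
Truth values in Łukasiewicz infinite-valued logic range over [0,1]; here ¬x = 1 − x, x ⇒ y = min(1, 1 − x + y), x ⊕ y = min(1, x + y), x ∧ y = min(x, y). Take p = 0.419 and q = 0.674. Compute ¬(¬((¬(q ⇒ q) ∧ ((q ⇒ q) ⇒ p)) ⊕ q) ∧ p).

0.674

q ⇒ q = min(1, 1 − 0.674 + 0.674) = min(1, 1.000) = 1.000
¬(q ⇒ q) = 1 − 1.000 = 0.000
(q ⇒ q) ⇒ p = min(1, 1 − 1.000 + 0.419) = min(1, 0.419) = 0.419
¬(q ⇒ q) ∧ ((q ⇒ q) ⇒ p) = min(0.000, 0.419) = 0.000
(¬(q ⇒ q) ∧ ((q ⇒ q) ⇒ p)) ⊕ q = min(1, 0.000 + 0.674) = min(1, 0.674) = 0.674
¬((¬(q ⇒ q) ∧ ((q ⇒ q) ⇒ p)) ⊕ q) = 1 − 0.674 = 0.326
¬((¬(q ⇒ q) ∧ ((q ⇒ q) ⇒ p)) ⊕ q) ∧ p = min(0.326, 0.419) = 0.326
¬(¬((¬(q ⇒ q) ∧ ((q ⇒ q) ⇒ p)) ⊕ q) ∧ p) = 1 − 0.326 = 0.674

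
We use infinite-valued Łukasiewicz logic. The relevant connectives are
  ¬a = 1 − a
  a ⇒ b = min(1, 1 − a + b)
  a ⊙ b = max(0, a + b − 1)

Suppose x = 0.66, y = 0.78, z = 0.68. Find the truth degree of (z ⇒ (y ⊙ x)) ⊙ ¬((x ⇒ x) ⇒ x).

0.10

y ⊙ x = max(0, 0.78 + 0.66 − 1) = max(0, 0.44) = 0.44
z ⇒ (y ⊙ x) = min(1, 1 − 0.68 + 0.44) = min(1, 0.76) = 0.76
x ⇒ x = min(1, 1 − 0.66 + 0.66) = min(1, 1.00) = 1.00
(x ⇒ x) ⇒ x = min(1, 1 − 1.00 + 0.66) = min(1, 0.66) = 0.66
¬((x ⇒ x) ⇒ x) = 1 − 0.66 = 0.34
(z ⇒ (y ⊙ x)) ⊙ ¬((x ⇒ x) ⇒ x) = max(0, 0.76 + 0.34 − 1) = max(0, 0.10) = 0.10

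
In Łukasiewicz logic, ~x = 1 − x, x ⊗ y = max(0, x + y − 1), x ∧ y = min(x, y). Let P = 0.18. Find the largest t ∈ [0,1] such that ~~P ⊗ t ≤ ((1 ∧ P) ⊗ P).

~P = 1 − 0.18 = 0.82
~~P = 1 − 0.82 = 0.18
So the left factor is ~~P = 0.18.
1 ∧ P = min(1.00, 0.18) = 0.18
(1 ∧ P) ⊗ P = max(0, 0.18 + 0.18 − 1) = max(0, -0.64) = 0.00
So the right-hand bound is (1 ∧ P) ⊗ P = 0.00.
The residuum of the Łukasiewicz t-norm gives the supremum: min(1, 1 − 0.18 + 0.00).
1 − 0.18 + 0.00 = 0.82, so t = min(1, 0.82) = 0.82.
Check: 0.18 ⊗ 0.82 = max(0, 0.00) = 0.00 ≤ 0.00.

0.82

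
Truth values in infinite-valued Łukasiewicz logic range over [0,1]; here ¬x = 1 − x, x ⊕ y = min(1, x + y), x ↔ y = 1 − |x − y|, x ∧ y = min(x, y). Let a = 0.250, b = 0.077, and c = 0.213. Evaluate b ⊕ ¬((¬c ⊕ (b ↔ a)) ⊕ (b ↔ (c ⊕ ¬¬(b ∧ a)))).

0.077

¬c = 1 − 0.213 = 0.787
b ↔ a = 1 − |0.077 − 0.250| = 1 − 0.173 = 0.827
¬c ⊕ (b ↔ a) = min(1, 0.787 + 0.827) = min(1, 1.614) = 1.000
b ∧ a = min(0.077, 0.250) = 0.077
¬(b ∧ a) = 1 − 0.077 = 0.923
¬¬(b ∧ a) = 1 − 0.923 = 0.077
c ⊕ ¬¬(b ∧ a) = min(1, 0.213 + 0.077) = min(1, 0.290) = 0.290
b ↔ (c ⊕ ¬¬(b ∧ a)) = 1 − |0.077 − 0.290| = 1 − 0.213 = 0.787
(¬c ⊕ (b ↔ a)) ⊕ (b ↔ (c ⊕ ¬¬(b ∧ a))) = min(1, 1.000 + 0.787) = min(1, 1.787) = 1.000
¬((¬c ⊕ (b ↔ a)) ⊕ (b ↔ (c ⊕ ¬¬(b ∧ a)))) = 1 − 1.000 = 0.000
b ⊕ ¬((¬c ⊕ (b ↔ a)) ⊕ (b ↔ (c ⊕ ¬¬(b ∧ a)))) = min(1, 0.077 + 0.000) = min(1, 0.077) = 0.077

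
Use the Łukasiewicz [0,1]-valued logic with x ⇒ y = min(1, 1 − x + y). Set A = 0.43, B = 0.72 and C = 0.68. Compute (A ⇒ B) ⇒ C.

A ⇒ B = min(1, 1 − 0.43 + 0.72) = min(1, 1.29) = 1.00
(A ⇒ B) ⇒ C = min(1, 1 − 1.00 + 0.68) = min(1, 0.68) = 0.68

0.68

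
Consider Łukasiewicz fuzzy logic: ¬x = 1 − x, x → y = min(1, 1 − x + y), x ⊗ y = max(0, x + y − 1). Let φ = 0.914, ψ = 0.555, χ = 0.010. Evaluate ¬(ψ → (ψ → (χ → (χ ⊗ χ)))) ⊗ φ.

0.000

χ ⊗ χ = max(0, 0.010 + 0.010 − 1) = max(0, -0.980) = 0.000
χ → (χ ⊗ χ) = min(1, 1 − 0.010 + 0.000) = min(1, 0.990) = 0.990
ψ → (χ → (χ ⊗ χ)) = min(1, 1 − 0.555 + 0.990) = min(1, 1.435) = 1.000
ψ → (ψ → (χ → (χ ⊗ χ))) = min(1, 1 − 0.555 + 1.000) = min(1, 1.445) = 1.000
¬(ψ → (ψ → (χ → (χ ⊗ χ)))) = 1 − 1.000 = 0.000
¬(ψ → (ψ → (χ → (χ ⊗ χ)))) ⊗ φ = max(0, 0.000 + 0.914 − 1) = max(0, -0.086) = 0.000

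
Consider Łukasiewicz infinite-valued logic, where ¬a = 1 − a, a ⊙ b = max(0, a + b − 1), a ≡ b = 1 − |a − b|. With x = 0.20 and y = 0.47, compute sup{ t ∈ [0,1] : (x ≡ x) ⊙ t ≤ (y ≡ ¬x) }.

x ≡ x = 1 − |0.20 − 0.20| = 1 − 0.00 = 1.00
So the left factor is x ≡ x = 1.00.
¬x = 1 − 0.20 = 0.80
y ≡ ¬x = 1 − |0.47 − 0.80| = 1 − 0.33 = 0.67
So the right-hand bound is y ≡ ¬x = 0.67.
The residuum of the Łukasiewicz t-norm gives the supremum: min(1, 1 − 1.00 + 0.67).
1 − 1.00 + 0.67 = 0.67, so t = min(1, 0.67) = 0.67.
Check: 1.00 ⊙ 0.67 = max(0, 0.67) = 0.67 ≤ 0.67.

0.67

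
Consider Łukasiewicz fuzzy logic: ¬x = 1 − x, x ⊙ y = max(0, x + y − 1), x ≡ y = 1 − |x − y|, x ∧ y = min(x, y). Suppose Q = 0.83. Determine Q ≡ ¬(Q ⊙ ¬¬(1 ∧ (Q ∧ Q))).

0.51

Q ∧ Q = min(0.83, 0.83) = 0.83
1 ∧ (Q ∧ Q) = min(1.00, 0.83) = 0.83
¬(1 ∧ (Q ∧ Q)) = 1 − 0.83 = 0.17
¬¬(1 ∧ (Q ∧ Q)) = 1 − 0.17 = 0.83
Q ⊙ ¬¬(1 ∧ (Q ∧ Q)) = max(0, 0.83 + 0.83 − 1) = max(0, 0.66) = 0.66
¬(Q ⊙ ¬¬(1 ∧ (Q ∧ Q))) = 1 − 0.66 = 0.34
Q ≡ ¬(Q ⊙ ¬¬(1 ∧ (Q ∧ Q))) = 1 − |0.83 − 0.34| = 1 − 0.49 = 0.51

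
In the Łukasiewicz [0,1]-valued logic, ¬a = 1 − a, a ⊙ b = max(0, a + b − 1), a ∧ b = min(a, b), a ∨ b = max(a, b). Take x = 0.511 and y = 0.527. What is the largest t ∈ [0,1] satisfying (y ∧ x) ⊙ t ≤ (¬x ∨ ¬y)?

0.978

y ∧ x = min(0.527, 0.511) = 0.511
So the left factor is y ∧ x = 0.511.
¬x = 1 − 0.511 = 0.489
¬y = 1 − 0.527 = 0.473
¬x ∨ ¬y = max(0.489, 0.473) = 0.489
So the right-hand bound is ¬x ∨ ¬y = 0.489.
The residuum of the Łukasiewicz t-norm gives the supremum: min(1, 1 − 0.511 + 0.489).
1 − 0.511 + 0.489 = 0.978, so t = min(1, 0.978) = 0.978.
Check: 0.511 ⊙ 0.978 = max(0, 0.489) = 0.489 ≤ 0.489.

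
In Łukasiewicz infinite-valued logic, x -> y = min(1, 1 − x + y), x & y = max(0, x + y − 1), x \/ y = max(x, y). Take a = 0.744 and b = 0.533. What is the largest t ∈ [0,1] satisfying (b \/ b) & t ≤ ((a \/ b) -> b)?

b \/ b = max(0.533, 0.533) = 0.533
So the left factor is b \/ b = 0.533.
a \/ b = max(0.744, 0.533) = 0.744
(a \/ b) -> b = min(1, 1 − 0.744 + 0.533) = min(1, 0.789) = 0.789
So the right-hand bound is (a \/ b) -> b = 0.789.
The residuum of the Łukasiewicz t-norm gives the supremum: min(1, 1 − 0.533 + 0.789).
1 − 0.533 + 0.789 = 1.256, so t = min(1, 1.256) = 1.000.
Check: 0.533 & 1.000 = max(0, 0.533) = 0.533 ≤ 0.789.

1.000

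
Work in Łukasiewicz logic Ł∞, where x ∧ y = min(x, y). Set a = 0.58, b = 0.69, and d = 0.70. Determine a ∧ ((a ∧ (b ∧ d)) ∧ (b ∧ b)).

b ∧ d = min(0.69, 0.70) = 0.69
a ∧ (b ∧ d) = min(0.58, 0.69) = 0.58
b ∧ b = min(0.69, 0.69) = 0.69
(a ∧ (b ∧ d)) ∧ (b ∧ b) = min(0.58, 0.69) = 0.58
a ∧ ((a ∧ (b ∧ d)) ∧ (b ∧ b)) = min(0.58, 0.58) = 0.58

0.58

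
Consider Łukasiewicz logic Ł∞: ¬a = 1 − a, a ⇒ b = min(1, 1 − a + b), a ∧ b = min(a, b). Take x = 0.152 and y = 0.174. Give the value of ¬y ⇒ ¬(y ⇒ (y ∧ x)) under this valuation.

0.196

¬y = 1 − 0.174 = 0.826
y ∧ x = min(0.174, 0.152) = 0.152
y ⇒ (y ∧ x) = min(1, 1 − 0.174 + 0.152) = min(1, 0.978) = 0.978
¬(y ⇒ (y ∧ x)) = 1 − 0.978 = 0.022
¬y ⇒ ¬(y ⇒ (y ∧ x)) = min(1, 1 − 0.826 + 0.022) = min(1, 0.196) = 0.196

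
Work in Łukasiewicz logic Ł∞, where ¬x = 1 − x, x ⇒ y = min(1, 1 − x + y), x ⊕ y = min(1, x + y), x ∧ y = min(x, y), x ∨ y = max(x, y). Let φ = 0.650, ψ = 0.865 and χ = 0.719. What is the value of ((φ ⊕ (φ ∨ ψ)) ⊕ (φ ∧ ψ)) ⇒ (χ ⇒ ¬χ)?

0.562

φ ∨ ψ = max(0.650, 0.865) = 0.865
φ ⊕ (φ ∨ ψ) = min(1, 0.650 + 0.865) = min(1, 1.515) = 1.000
φ ∧ ψ = min(0.650, 0.865) = 0.650
(φ ⊕ (φ ∨ ψ)) ⊕ (φ ∧ ψ) = min(1, 1.000 + 0.650) = min(1, 1.650) = 1.000
¬χ = 1 − 0.719 = 0.281
χ ⇒ ¬χ = min(1, 1 − 0.719 + 0.281) = min(1, 0.562) = 0.562
((φ ⊕ (φ ∨ ψ)) ⊕ (φ ∧ ψ)) ⇒ (χ ⇒ ¬χ) = min(1, 1 − 1.000 + 0.562) = min(1, 0.562) = 0.562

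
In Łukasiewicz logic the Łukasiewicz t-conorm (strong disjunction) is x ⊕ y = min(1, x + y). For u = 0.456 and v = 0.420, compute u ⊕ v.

u ⊕ v = min(1, 0.456 + 0.420) = min(1, 0.876) = 0.876
For comparison, the Gödel t-conorm max(x, y) would give 0.456.

0.876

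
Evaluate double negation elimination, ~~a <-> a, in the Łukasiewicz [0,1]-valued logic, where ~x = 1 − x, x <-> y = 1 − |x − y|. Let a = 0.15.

~a = 1 − 0.15 = 0.85
~~a = 1 − 0.85 = 0.15
~~a <-> a = 1 − |0.15 − 0.15| = 1 − 0.00 = 1.00
(As expected: always 1 in Ł∞ since negation is involutive.)

1.00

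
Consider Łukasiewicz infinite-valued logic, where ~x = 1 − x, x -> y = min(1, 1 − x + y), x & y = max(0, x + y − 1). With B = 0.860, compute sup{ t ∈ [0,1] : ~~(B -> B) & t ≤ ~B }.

0.140

B -> B = min(1, 1 − 0.860 + 0.860) = min(1, 1.000) = 1.000
~(B -> B) = 1 − 1.000 = 0.000
~~(B -> B) = 1 − 0.000 = 1.000
So the left factor is ~~(B -> B) = 1.000.
~B = 1 − 0.860 = 0.140
So the right-hand bound is ~B = 0.140.
The residuum of the Łukasiewicz t-norm gives the supremum: min(1, 1 − 1.000 + 0.140).
1 − 1.000 + 0.140 = 0.140, so t = min(1, 0.140) = 0.140.
Check: 1.000 & 0.140 = max(0, 0.140) = 0.140 ≤ 0.140.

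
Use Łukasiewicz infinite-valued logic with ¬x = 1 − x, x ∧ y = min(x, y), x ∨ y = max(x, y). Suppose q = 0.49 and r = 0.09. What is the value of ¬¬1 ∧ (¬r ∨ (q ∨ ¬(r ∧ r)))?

¬1 = 1 − 1.00 = 0.00
¬¬1 = 1 − 0.00 = 1.00
¬r = 1 − 0.09 = 0.91
r ∧ r = min(0.09, 0.09) = 0.09
¬(r ∧ r) = 1 − 0.09 = 0.91
q ∨ ¬(r ∧ r) = max(0.49, 0.91) = 0.91
¬r ∨ (q ∨ ¬(r ∧ r)) = max(0.91, 0.91) = 0.91
¬¬1 ∧ (¬r ∨ (q ∨ ¬(r ∧ r))) = min(1.00, 0.91) = 0.91

0.91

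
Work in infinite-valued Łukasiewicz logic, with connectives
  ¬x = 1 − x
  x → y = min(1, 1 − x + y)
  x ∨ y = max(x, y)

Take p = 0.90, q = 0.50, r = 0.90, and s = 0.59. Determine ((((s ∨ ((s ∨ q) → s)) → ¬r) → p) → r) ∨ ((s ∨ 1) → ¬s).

0.90

s ∨ q = max(0.59, 0.50) = 0.59
(s ∨ q) → s = min(1, 1 − 0.59 + 0.59) = min(1, 1.00) = 1.00
s ∨ ((s ∨ q) → s) = max(0.59, 1.00) = 1.00
¬r = 1 − 0.90 = 0.10
(s ∨ ((s ∨ q) → s)) → ¬r = min(1, 1 − 1.00 + 0.10) = min(1, 0.10) = 0.10
((s ∨ ((s ∨ q) → s)) → ¬r) → p = min(1, 1 − 0.10 + 0.90) = min(1, 1.80) = 1.00
(((s ∨ ((s ∨ q) → s)) → ¬r) → p) → r = min(1, 1 − 1.00 + 0.90) = min(1, 0.90) = 0.90
s ∨ 1 = max(0.59, 1.00) = 1.00
¬s = 1 − 0.59 = 0.41
(s ∨ 1) → ¬s = min(1, 1 − 1.00 + 0.41) = min(1, 0.41) = 0.41
((((s ∨ ((s ∨ q) → s)) → ¬r) → p) → r) ∨ ((s ∨ 1) → ¬s) = max(0.90, 0.41) = 0.90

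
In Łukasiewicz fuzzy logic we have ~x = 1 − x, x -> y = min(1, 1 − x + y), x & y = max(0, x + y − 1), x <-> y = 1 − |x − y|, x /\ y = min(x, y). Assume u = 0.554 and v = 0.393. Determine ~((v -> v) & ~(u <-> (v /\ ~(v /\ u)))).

v -> v = min(1, 1 − 0.393 + 0.393) = min(1, 1.000) = 1.000
v /\ u = min(0.393, 0.554) = 0.393
~(v /\ u) = 1 − 0.393 = 0.607
v /\ ~(v /\ u) = min(0.393, 0.607) = 0.393
u <-> (v /\ ~(v /\ u)) = 1 − |0.554 − 0.393| = 1 − 0.161 = 0.839
~(u <-> (v /\ ~(v /\ u))) = 1 − 0.839 = 0.161
(v -> v) & ~(u <-> (v /\ ~(v /\ u))) = max(0, 1.000 + 0.161 − 1) = max(0, 0.161) = 0.161
~((v -> v) & ~(u <-> (v /\ ~(v /\ u)))) = 1 − 0.161 = 0.839

0.839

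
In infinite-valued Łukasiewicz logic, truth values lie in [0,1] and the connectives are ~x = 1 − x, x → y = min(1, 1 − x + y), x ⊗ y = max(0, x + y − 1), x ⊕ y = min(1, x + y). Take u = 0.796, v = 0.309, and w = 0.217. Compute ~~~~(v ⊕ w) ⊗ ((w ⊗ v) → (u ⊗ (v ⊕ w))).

v ⊕ w = min(1, 0.309 + 0.217) = min(1, 0.526) = 0.526
~(v ⊕ w) = 1 − 0.526 = 0.474
~~(v ⊕ w) = 1 − 0.474 = 0.526
~~~(v ⊕ w) = 1 − 0.526 = 0.474
~~~~(v ⊕ w) = 1 − 0.474 = 0.526
w ⊗ v = max(0, 0.217 + 0.309 − 1) = max(0, -0.474) = 0.000
u ⊗ (v ⊕ w) = max(0, 0.796 + 0.526 − 1) = max(0, 0.322) = 0.322
(w ⊗ v) → (u ⊗ (v ⊕ w)) = min(1, 1 − 0.000 + 0.322) = min(1, 1.322) = 1.000
~~~~(v ⊕ w) ⊗ ((w ⊗ v) → (u ⊗ (v ⊕ w))) = max(0, 0.526 + 1.000 − 1) = max(0, 0.526) = 0.526

0.526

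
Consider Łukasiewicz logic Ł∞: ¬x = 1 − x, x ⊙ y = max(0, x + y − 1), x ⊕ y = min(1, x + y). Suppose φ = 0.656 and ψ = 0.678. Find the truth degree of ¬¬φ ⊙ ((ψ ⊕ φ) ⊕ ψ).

0.656

¬φ = 1 − 0.656 = 0.344
¬¬φ = 1 − 0.344 = 0.656
ψ ⊕ φ = min(1, 0.678 + 0.656) = min(1, 1.334) = 1.000
(ψ ⊕ φ) ⊕ ψ = min(1, 1.000 + 0.678) = min(1, 1.678) = 1.000
¬¬φ ⊙ ((ψ ⊕ φ) ⊕ ψ) = max(0, 0.656 + 1.000 − 1) = max(0, 0.656) = 0.656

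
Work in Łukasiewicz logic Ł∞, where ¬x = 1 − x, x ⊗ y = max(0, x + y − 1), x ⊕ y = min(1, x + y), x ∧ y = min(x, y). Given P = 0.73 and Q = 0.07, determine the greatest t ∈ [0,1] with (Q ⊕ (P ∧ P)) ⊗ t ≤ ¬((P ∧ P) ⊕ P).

0.20

P ∧ P = min(0.73, 0.73) = 0.73
Q ⊕ (P ∧ P) = min(1, 0.07 + 0.73) = min(1, 0.80) = 0.80
So the left factor is Q ⊕ (P ∧ P) = 0.80.
(P ∧ P) ⊕ P = min(1, 0.73 + 0.73) = min(1, 1.46) = 1.00
¬((P ∧ P) ⊕ P) = 1 − 1.00 = 0.00
So the right-hand bound is ¬((P ∧ P) ⊕ P) = 0.00.
The residuum of the Łukasiewicz t-norm gives the supremum: min(1, 1 − 0.80 + 0.00).
1 − 0.80 + 0.00 = 0.20, so t = min(1, 0.20) = 0.20.
Check: 0.80 ⊗ 0.20 = max(0, 0.00) = 0.00 ≤ 0.00.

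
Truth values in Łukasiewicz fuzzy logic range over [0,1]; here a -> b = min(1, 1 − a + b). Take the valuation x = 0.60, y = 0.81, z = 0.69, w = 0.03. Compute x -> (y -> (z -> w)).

0.93

z -> w = min(1, 1 − 0.69 + 0.03) = min(1, 0.34) = 0.34
y -> (z -> w) = min(1, 1 − 0.81 + 0.34) = min(1, 0.53) = 0.53
x -> (y -> (z -> w)) = min(1, 1 − 0.60 + 0.53) = min(1, 0.93) = 0.93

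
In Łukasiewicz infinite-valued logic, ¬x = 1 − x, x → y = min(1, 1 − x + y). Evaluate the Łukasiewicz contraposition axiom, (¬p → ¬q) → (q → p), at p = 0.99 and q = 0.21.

1.00

¬p = 1 − 0.99 = 0.01
¬q = 1 − 0.21 = 0.79
¬p → ¬q = min(1, 1 − 0.01 + 0.79) = min(1, 1.78) = 1.00
q → p = min(1, 1 − 0.21 + 0.99) = min(1, 1.78) = 1.00
(¬p → ¬q) → (q → p) = min(1, 1 − 1.00 + 1.00) = min(1, 1.00) = 1.00
(As expected: an axiom of Ł∞, always 1.)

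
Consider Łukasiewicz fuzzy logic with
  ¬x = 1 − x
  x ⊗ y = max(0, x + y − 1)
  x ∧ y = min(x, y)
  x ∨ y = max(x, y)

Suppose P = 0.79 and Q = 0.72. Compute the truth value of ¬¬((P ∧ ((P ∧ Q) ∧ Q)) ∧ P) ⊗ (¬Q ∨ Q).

0.44

P ∧ Q = min(0.79, 0.72) = 0.72
(P ∧ Q) ∧ Q = min(0.72, 0.72) = 0.72
P ∧ ((P ∧ Q) ∧ Q) = min(0.79, 0.72) = 0.72
(P ∧ ((P ∧ Q) ∧ Q)) ∧ P = min(0.72, 0.79) = 0.72
¬((P ∧ ((P ∧ Q) ∧ Q)) ∧ P) = 1 − 0.72 = 0.28
¬¬((P ∧ ((P ∧ Q) ∧ Q)) ∧ P) = 1 − 0.28 = 0.72
¬Q = 1 − 0.72 = 0.28
¬Q ∨ Q = max(0.28, 0.72) = 0.72
¬¬((P ∧ ((P ∧ Q) ∧ Q)) ∧ P) ⊗ (¬Q ∨ Q) = max(0, 0.72 + 0.72 − 1) = max(0, 0.44) = 0.44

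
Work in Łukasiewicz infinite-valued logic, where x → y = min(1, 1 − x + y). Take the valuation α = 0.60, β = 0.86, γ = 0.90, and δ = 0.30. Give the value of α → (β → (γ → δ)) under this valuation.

0.94

γ → δ = min(1, 1 − 0.90 + 0.30) = min(1, 0.40) = 0.40
β → (γ → δ) = min(1, 1 − 0.86 + 0.40) = min(1, 0.54) = 0.54
α → (β → (γ → δ)) = min(1, 1 − 0.60 + 0.54) = min(1, 0.94) = 0.94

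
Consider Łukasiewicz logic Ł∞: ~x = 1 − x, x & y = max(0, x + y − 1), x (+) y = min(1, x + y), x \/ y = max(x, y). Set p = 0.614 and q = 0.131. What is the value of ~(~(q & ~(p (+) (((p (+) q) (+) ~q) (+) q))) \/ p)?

0.000

p (+) q = min(1, 0.614 + 0.131) = min(1, 0.745) = 0.745
~q = 1 − 0.131 = 0.869
(p (+) q) (+) ~q = min(1, 0.745 + 0.869) = min(1, 1.614) = 1.000
((p (+) q) (+) ~q) (+) q = min(1, 1.000 + 0.131) = min(1, 1.131) = 1.000
p (+) (((p (+) q) (+) ~q) (+) q) = min(1, 0.614 + 1.000) = min(1, 1.614) = 1.000
~(p (+) (((p (+) q) (+) ~q) (+) q)) = 1 − 1.000 = 0.000
q & ~(p (+) (((p (+) q) (+) ~q) (+) q)) = max(0, 0.131 + 0.000 − 1) = max(0, -0.869) = 0.000
~(q & ~(p (+) (((p (+) q) (+) ~q) (+) q))) = 1 − 0.000 = 1.000
~(q & ~(p (+) (((p (+) q) (+) ~q) (+) q))) \/ p = max(1.000, 0.614) = 1.000
~(~(q & ~(p (+) (((p (+) q) (+) ~q) (+) q))) \/ p) = 1 − 1.000 = 0.000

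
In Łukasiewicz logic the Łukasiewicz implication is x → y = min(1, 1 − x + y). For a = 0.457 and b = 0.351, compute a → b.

a → b = min(1, 1 − 0.457 + 0.351) = min(1, 0.894) = 0.894
For comparison, the Gödel implication (1 if x ≤ y else y) would give 0.351.

0.894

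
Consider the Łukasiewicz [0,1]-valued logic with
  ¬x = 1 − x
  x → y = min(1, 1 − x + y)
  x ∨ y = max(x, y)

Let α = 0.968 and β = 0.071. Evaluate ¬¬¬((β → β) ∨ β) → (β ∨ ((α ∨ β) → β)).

β → β = min(1, 1 − 0.071 + 0.071) = min(1, 1.000) = 1.000
(β → β) ∨ β = max(1.000, 0.071) = 1.000
¬((β → β) ∨ β) = 1 − 1.000 = 0.000
¬¬((β → β) ∨ β) = 1 − 0.000 = 1.000
¬¬¬((β → β) ∨ β) = 1 − 1.000 = 0.000
α ∨ β = max(0.968, 0.071) = 0.968
(α ∨ β) → β = min(1, 1 − 0.968 + 0.071) = min(1, 0.103) = 0.103
β ∨ ((α ∨ β) → β) = max(0.071, 0.103) = 0.103
¬¬¬((β → β) ∨ β) → (β ∨ ((α ∨ β) → β)) = min(1, 1 − 0.000 + 0.103) = min(1, 1.103) = 1.000

1.000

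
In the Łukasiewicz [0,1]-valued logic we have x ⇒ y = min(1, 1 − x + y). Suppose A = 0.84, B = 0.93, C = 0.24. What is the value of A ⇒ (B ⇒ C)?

0.47

B ⇒ C = min(1, 1 − 0.93 + 0.24) = min(1, 0.31) = 0.31
A ⇒ (B ⇒ C) = min(1, 1 − 0.84 + 0.31) = min(1, 0.47) = 0.47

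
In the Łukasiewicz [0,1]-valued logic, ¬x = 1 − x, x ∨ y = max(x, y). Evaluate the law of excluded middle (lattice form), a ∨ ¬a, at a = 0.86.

0.86

¬a = 1 − 0.86 = 0.14
a ∨ ¬a = max(0.86, 0.14) = 0.86
(The value 0.86 < 1 shows this instance is not satisfied; not a Ł∞-tautology — its value is max(a, 1−a).)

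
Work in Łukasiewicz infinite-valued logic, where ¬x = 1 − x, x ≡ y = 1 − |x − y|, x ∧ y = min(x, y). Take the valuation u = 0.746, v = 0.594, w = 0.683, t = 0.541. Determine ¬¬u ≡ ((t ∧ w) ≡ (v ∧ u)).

¬u = 1 − 0.746 = 0.254
¬¬u = 1 − 0.254 = 0.746
t ∧ w = min(0.541, 0.683) = 0.541
v ∧ u = min(0.594, 0.746) = 0.594
(t ∧ w) ≡ (v ∧ u) = 1 − |0.541 − 0.594| = 1 − 0.053 = 0.947
¬¬u ≡ ((t ∧ w) ≡ (v ∧ u)) = 1 − |0.746 − 0.947| = 1 − 0.201 = 0.799

0.799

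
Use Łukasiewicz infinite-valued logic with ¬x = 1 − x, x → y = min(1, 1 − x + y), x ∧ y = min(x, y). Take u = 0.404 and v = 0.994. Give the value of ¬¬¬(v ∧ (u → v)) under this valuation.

0.006

u → v = min(1, 1 − 0.404 + 0.994) = min(1, 1.590) = 1.000
v ∧ (u → v) = min(0.994, 1.000) = 0.994
¬(v ∧ (u → v)) = 1 − 0.994 = 0.006
¬¬(v ∧ (u → v)) = 1 − 0.006 = 0.994
¬¬¬(v ∧ (u → v)) = 1 − 0.994 = 0.006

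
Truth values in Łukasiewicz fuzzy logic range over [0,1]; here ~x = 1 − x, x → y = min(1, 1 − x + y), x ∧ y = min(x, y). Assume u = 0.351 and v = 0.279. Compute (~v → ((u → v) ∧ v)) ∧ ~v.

~v = 1 − 0.279 = 0.721
u → v = min(1, 1 − 0.351 + 0.279) = min(1, 0.928) = 0.928
(u → v) ∧ v = min(0.928, 0.279) = 0.279
~v → ((u → v) ∧ v) = min(1, 1 − 0.721 + 0.279) = min(1, 0.558) = 0.558
(~v → ((u → v) ∧ v)) ∧ ~v = min(0.558, 0.721) = 0.558

0.558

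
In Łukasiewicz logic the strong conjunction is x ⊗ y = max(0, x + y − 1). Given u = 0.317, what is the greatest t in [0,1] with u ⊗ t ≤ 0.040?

The residuum of the Łukasiewicz t-norm gives the supremum: min(1, 1 − 0.317 + 0.040).
1 − 0.317 + 0.040 = 0.723, so t = min(1, 0.723) = 0.723.
Check: 0.317 ⊗ 0.723 = max(0, 0.040) = 0.040 ≤ 0.040.

0.723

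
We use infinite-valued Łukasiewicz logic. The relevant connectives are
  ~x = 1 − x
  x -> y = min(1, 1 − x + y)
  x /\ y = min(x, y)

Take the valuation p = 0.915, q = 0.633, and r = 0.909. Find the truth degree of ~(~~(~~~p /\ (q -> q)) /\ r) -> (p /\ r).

~p = 1 − 0.915 = 0.085
~~p = 1 − 0.085 = 0.915
~~~p = 1 − 0.915 = 0.085
q -> q = min(1, 1 − 0.633 + 0.633) = min(1, 1.000) = 1.000
~~~p /\ (q -> q) = min(0.085, 1.000) = 0.085
~(~~~p /\ (q -> q)) = 1 − 0.085 = 0.915
~~(~~~p /\ (q -> q)) = 1 − 0.915 = 0.085
~~(~~~p /\ (q -> q)) /\ r = min(0.085, 0.909) = 0.085
~(~~(~~~p /\ (q -> q)) /\ r) = 1 − 0.085 = 0.915
p /\ r = min(0.915, 0.909) = 0.909
~(~~(~~~p /\ (q -> q)) /\ r) -> (p /\ r) = min(1, 1 − 0.915 + 0.909) = min(1, 0.994) = 0.994

0.994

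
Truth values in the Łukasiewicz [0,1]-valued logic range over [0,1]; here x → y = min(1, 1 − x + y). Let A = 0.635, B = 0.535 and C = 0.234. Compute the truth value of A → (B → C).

1.000

B → C = min(1, 1 − 0.535 + 0.234) = min(1, 0.699) = 0.699
A → (B → C) = min(1, 1 − 0.635 + 0.699) = min(1, 1.064) = 1.000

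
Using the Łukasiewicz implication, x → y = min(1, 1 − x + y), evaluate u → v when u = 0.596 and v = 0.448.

0.852

u → v = min(1, 1 − 0.596 + 0.448) = min(1, 0.852) = 0.852
For comparison, the Gödel implication (1 if x ≤ y else y) would give 0.448.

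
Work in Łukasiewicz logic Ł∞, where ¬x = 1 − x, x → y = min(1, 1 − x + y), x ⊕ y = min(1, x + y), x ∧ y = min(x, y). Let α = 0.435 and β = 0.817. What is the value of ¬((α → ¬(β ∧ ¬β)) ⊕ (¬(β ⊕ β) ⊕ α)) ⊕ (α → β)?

¬β = 1 − 0.817 = 0.183
β ∧ ¬β = min(0.817, 0.183) = 0.183
¬(β ∧ ¬β) = 1 − 0.183 = 0.817
α → ¬(β ∧ ¬β) = min(1, 1 − 0.435 + 0.817) = min(1, 1.382) = 1.000
β ⊕ β = min(1, 0.817 + 0.817) = min(1, 1.634) = 1.000
¬(β ⊕ β) = 1 − 1.000 = 0.000
¬(β ⊕ β) ⊕ α = min(1, 0.000 + 0.435) = min(1, 0.435) = 0.435
(α → ¬(β ∧ ¬β)) ⊕ (¬(β ⊕ β) ⊕ α) = min(1, 1.000 + 0.435) = min(1, 1.435) = 1.000
¬((α → ¬(β ∧ ¬β)) ⊕ (¬(β ⊕ β) ⊕ α)) = 1 − 1.000 = 0.000
α → β = min(1, 1 − 0.435 + 0.817) = min(1, 1.382) = 1.000
¬((α → ¬(β ∧ ¬β)) ⊕ (¬(β ⊕ β) ⊕ α)) ⊕ (α → β) = min(1, 0.000 + 1.000) = min(1, 1.000) = 1.000

1.000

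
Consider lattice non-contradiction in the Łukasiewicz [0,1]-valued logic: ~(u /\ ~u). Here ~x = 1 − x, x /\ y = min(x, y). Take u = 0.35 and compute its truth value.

0.65

~u = 1 − 0.35 = 0.65
u /\ ~u = min(0.35, 0.65) = 0.35
~(u /\ ~u) = 1 − 0.35 = 0.65
(The value 0.65 < 1 shows this instance is not satisfied; not a Ł∞-tautology — its value is 1 − min(a, 1−a).)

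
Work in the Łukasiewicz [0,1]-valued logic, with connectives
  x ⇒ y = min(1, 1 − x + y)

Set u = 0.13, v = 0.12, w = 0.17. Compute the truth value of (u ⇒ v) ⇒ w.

0.18

u ⇒ v = min(1, 1 − 0.13 + 0.12) = min(1, 0.99) = 0.99
(u ⇒ v) ⇒ w = min(1, 1 − 0.99 + 0.17) = min(1, 0.18) = 0.18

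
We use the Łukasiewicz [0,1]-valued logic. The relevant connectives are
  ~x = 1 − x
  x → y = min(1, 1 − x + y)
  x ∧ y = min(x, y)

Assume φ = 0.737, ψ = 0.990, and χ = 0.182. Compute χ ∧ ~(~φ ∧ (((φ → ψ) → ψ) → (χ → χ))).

~φ = 1 − 0.737 = 0.263
φ → ψ = min(1, 1 − 0.737 + 0.990) = min(1, 1.253) = 1.000
(φ → ψ) → ψ = min(1, 1 − 1.000 + 0.990) = min(1, 0.990) = 0.990
χ → χ = min(1, 1 − 0.182 + 0.182) = min(1, 1.000) = 1.000
((φ → ψ) → ψ) → (χ → χ) = min(1, 1 − 0.990 + 1.000) = min(1, 1.010) = 1.000
~φ ∧ (((φ → ψ) → ψ) → (χ → χ)) = min(0.263, 1.000) = 0.263
~(~φ ∧ (((φ → ψ) → ψ) → (χ → χ))) = 1 − 0.263 = 0.737
χ ∧ ~(~φ ∧ (((φ → ψ) → ψ) → (χ → χ))) = min(0.182, 0.737) = 0.182

0.182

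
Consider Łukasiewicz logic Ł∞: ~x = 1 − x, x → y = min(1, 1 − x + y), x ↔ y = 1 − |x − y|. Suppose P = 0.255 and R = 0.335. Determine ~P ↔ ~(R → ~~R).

0.255

~P = 1 − 0.255 = 0.745
~R = 1 − 0.335 = 0.665
~~R = 1 − 0.665 = 0.335
R → ~~R = min(1, 1 − 0.335 + 0.335) = min(1, 1.000) = 1.000
~(R → ~~R) = 1 − 1.000 = 0.000
~P ↔ ~(R → ~~R) = 1 − |0.745 − 0.000| = 1 − 0.745 = 0.255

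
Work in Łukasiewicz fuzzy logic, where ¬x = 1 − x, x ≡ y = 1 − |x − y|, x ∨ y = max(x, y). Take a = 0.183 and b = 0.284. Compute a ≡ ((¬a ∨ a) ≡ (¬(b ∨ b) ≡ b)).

¬a = 1 − 0.183 = 0.817
¬a ∨ a = max(0.817, 0.183) = 0.817
b ∨ b = max(0.284, 0.284) = 0.284
¬(b ∨ b) = 1 − 0.284 = 0.716
¬(b ∨ b) ≡ b = 1 − |0.716 − 0.284| = 1 − 0.432 = 0.568
(¬a ∨ a) ≡ (¬(b ∨ b) ≡ b) = 1 − |0.817 − 0.568| = 1 − 0.249 = 0.751
a ≡ ((¬a ∨ a) ≡ (¬(b ∨ b) ≡ b)) = 1 − |0.183 − 0.751| = 1 − 0.568 = 0.432

0.432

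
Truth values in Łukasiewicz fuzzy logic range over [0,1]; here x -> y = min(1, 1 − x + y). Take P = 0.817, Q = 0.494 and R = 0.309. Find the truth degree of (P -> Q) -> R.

0.632

P -> Q = min(1, 1 − 0.817 + 0.494) = min(1, 0.677) = 0.677
(P -> Q) -> R = min(1, 1 − 0.677 + 0.309) = min(1, 0.632) = 0.632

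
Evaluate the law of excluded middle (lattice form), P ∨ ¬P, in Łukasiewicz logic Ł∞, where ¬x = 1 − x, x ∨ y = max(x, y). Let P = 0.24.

¬P = 1 − 0.24 = 0.76
P ∨ ¬P = max(0.24, 0.76) = 0.76
(The value 0.76 < 1 shows this instance is not satisfied; not a Ł∞-tautology — its value is max(a, 1−a).)

0.76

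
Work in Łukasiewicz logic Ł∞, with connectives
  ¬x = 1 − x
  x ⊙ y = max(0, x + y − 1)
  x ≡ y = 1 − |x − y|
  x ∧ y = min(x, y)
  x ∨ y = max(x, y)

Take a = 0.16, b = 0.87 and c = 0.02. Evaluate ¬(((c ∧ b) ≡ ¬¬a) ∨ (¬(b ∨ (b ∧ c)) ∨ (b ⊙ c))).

0.14

c ∧ b = min(0.02, 0.87) = 0.02
¬a = 1 − 0.16 = 0.84
¬¬a = 1 − 0.84 = 0.16
(c ∧ b) ≡ ¬¬a = 1 − |0.02 − 0.16| = 1 − 0.14 = 0.86
b ∧ c = min(0.87, 0.02) = 0.02
b ∨ (b ∧ c) = max(0.87, 0.02) = 0.87
¬(b ∨ (b ∧ c)) = 1 − 0.87 = 0.13
b ⊙ c = max(0, 0.87 + 0.02 − 1) = max(0, -0.11) = 0.00
¬(b ∨ (b ∧ c)) ∨ (b ⊙ c) = max(0.13, 0.00) = 0.13
((c ∧ b) ≡ ¬¬a) ∨ (¬(b ∨ (b ∧ c)) ∨ (b ⊙ c)) = max(0.86, 0.13) = 0.86
¬(((c ∧ b) ≡ ¬¬a) ∨ (¬(b ∨ (b ∧ c)) ∨ (b ⊙ c))) = 1 − 0.86 = 0.14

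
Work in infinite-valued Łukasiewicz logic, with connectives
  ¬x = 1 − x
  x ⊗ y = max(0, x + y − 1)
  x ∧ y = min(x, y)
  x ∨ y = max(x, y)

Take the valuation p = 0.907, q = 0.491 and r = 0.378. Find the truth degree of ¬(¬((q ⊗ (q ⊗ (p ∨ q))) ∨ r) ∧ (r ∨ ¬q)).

0.491

p ∨ q = max(0.907, 0.491) = 0.907
q ⊗ (p ∨ q) = max(0, 0.491 + 0.907 − 1) = max(0, 0.398) = 0.398
q ⊗ (q ⊗ (p ∨ q)) = max(0, 0.491 + 0.398 − 1) = max(0, -0.111) = 0.000
(q ⊗ (q ⊗ (p ∨ q))) ∨ r = max(0.000, 0.378) = 0.378
¬((q ⊗ (q ⊗ (p ∨ q))) ∨ r) = 1 − 0.378 = 0.622
¬q = 1 − 0.491 = 0.509
r ∨ ¬q = max(0.378, 0.509) = 0.509
¬((q ⊗ (q ⊗ (p ∨ q))) ∨ r) ∧ (r ∨ ¬q) = min(0.622, 0.509) = 0.509
¬(¬((q ⊗ (q ⊗ (p ∨ q))) ∨ r) ∧ (r ∨ ¬q)) = 1 − 0.509 = 0.491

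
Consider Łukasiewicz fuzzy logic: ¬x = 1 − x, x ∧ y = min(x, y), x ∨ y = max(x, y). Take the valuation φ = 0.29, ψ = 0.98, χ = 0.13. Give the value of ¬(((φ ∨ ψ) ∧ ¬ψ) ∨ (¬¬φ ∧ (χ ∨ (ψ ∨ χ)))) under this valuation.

0.71

φ ∨ ψ = max(0.29, 0.98) = 0.98
¬ψ = 1 − 0.98 = 0.02
(φ ∨ ψ) ∧ ¬ψ = min(0.98, 0.02) = 0.02
¬φ = 1 − 0.29 = 0.71
¬¬φ = 1 − 0.71 = 0.29
ψ ∨ χ = max(0.98, 0.13) = 0.98
χ ∨ (ψ ∨ χ) = max(0.13, 0.98) = 0.98
¬¬φ ∧ (χ ∨ (ψ ∨ χ)) = min(0.29, 0.98) = 0.29
((φ ∨ ψ) ∧ ¬ψ) ∨ (¬¬φ ∧ (χ ∨ (ψ ∨ χ))) = max(0.02, 0.29) = 0.29
¬(((φ ∨ ψ) ∧ ¬ψ) ∨ (¬¬φ ∧ (χ ∨ (ψ ∨ χ)))) = 1 − 0.29 = 0.71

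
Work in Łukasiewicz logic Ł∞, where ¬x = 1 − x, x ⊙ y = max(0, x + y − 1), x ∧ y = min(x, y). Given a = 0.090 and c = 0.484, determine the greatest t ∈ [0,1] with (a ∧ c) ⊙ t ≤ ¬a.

a ∧ c = min(0.090, 0.484) = 0.090
So the left factor is a ∧ c = 0.090.
¬a = 1 − 0.090 = 0.910
So the right-hand bound is ¬a = 0.910.
The residuum of the Łukasiewicz t-norm gives the supremum: min(1, 1 − 0.090 + 0.910).
1 − 0.090 + 0.910 = 1.820, so t = min(1, 1.820) = 1.000.
Check: 0.090 ⊙ 1.000 = max(0, 0.090) = 0.090 ≤ 0.910.

1.000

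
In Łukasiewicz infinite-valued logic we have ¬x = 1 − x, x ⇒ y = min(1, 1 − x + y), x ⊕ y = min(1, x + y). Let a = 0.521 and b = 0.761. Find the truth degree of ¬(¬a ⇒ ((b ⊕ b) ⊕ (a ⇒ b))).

0.000

¬a = 1 − 0.521 = 0.479
b ⊕ b = min(1, 0.761 + 0.761) = min(1, 1.522) = 1.000
a ⇒ b = min(1, 1 − 0.521 + 0.761) = min(1, 1.240) = 1.000
(b ⊕ b) ⊕ (a ⇒ b) = min(1, 1.000 + 1.000) = min(1, 2.000) = 1.000
¬a ⇒ ((b ⊕ b) ⊕ (a ⇒ b)) = min(1, 1 − 0.479 + 1.000) = min(1, 1.521) = 1.000
¬(¬a ⇒ ((b ⊕ b) ⊕ (a ⇒ b))) = 1 − 1.000 = 0.000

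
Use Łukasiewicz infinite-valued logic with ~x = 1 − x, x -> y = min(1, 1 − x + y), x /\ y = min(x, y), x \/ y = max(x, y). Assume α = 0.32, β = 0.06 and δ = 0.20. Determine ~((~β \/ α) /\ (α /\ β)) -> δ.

~β = 1 − 0.06 = 0.94
~β \/ α = max(0.94, 0.32) = 0.94
α /\ β = min(0.32, 0.06) = 0.06
(~β \/ α) /\ (α /\ β) = min(0.94, 0.06) = 0.06
~((~β \/ α) /\ (α /\ β)) = 1 − 0.06 = 0.94
~((~β \/ α) /\ (α /\ β)) -> δ = min(1, 1 − 0.94 + 0.20) = min(1, 0.26) = 0.26

0.26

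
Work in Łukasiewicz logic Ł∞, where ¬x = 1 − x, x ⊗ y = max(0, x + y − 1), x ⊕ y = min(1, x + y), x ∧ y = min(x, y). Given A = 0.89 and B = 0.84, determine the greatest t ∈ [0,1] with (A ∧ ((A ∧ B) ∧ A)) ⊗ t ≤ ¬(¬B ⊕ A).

0.16

A ∧ B = min(0.89, 0.84) = 0.84
(A ∧ B) ∧ A = min(0.84, 0.89) = 0.84
A ∧ ((A ∧ B) ∧ A) = min(0.89, 0.84) = 0.84
So the left factor is A ∧ ((A ∧ B) ∧ A) = 0.84.
¬B = 1 − 0.84 = 0.16
¬B ⊕ A = min(1, 0.16 + 0.89) = min(1, 1.05) = 1.00
¬(¬B ⊕ A) = 1 − 1.00 = 0.00
So the right-hand bound is ¬(¬B ⊕ A) = 0.00.
The residuum of the Łukasiewicz t-norm gives the supremum: min(1, 1 − 0.84 + 0.00).
1 − 0.84 + 0.00 = 0.16, so t = min(1, 0.16) = 0.16.
Check: 0.84 ⊗ 0.16 = max(0, 0.00) = 0.00 ≤ 0.00.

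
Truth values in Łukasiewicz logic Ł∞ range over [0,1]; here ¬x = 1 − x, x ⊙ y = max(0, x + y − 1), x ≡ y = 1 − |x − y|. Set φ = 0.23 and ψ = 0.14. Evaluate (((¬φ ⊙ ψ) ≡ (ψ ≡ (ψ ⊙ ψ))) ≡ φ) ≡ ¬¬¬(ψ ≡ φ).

¬φ = 1 − 0.23 = 0.77
¬φ ⊙ ψ = max(0, 0.77 + 0.14 − 1) = max(0, -0.09) = 0.00
ψ ⊙ ψ = max(0, 0.14 + 0.14 − 1) = max(0, -0.72) = 0.00
ψ ≡ (ψ ⊙ ψ) = 1 − |0.14 − 0.00| = 1 − 0.14 = 0.86
(¬φ ⊙ ψ) ≡ (ψ ≡ (ψ ⊙ ψ)) = 1 − |0.00 − 0.86| = 1 − 0.86 = 0.14
((¬φ ⊙ ψ) ≡ (ψ ≡ (ψ ⊙ ψ))) ≡ φ = 1 − |0.14 − 0.23| = 1 − 0.09 = 0.91
ψ ≡ φ = 1 − |0.14 − 0.23| = 1 − 0.09 = 0.91
¬(ψ ≡ φ) = 1 − 0.91 = 0.09
¬¬(ψ ≡ φ) = 1 − 0.09 = 0.91
¬¬¬(ψ ≡ φ) = 1 − 0.91 = 0.09
(((¬φ ⊙ ψ) ≡ (ψ ≡ (ψ ⊙ ψ))) ≡ φ) ≡ ¬¬¬(ψ ≡ φ) = 1 − |0.91 − 0.09| = 1 − 0.82 = 0.18

0.18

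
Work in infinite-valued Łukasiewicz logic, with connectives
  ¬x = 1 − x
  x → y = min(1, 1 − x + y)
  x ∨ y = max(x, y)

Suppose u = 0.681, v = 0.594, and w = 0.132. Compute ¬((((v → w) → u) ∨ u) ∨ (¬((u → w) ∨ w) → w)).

v → w = min(1, 1 − 0.594 + 0.132) = min(1, 0.538) = 0.538
(v → w) → u = min(1, 1 − 0.538 + 0.681) = min(1, 1.143) = 1.000
((v → w) → u) ∨ u = max(1.000, 0.681) = 1.000
u → w = min(1, 1 − 0.681 + 0.132) = min(1, 0.451) = 0.451
(u → w) ∨ w = max(0.451, 0.132) = 0.451
¬((u → w) ∨ w) = 1 − 0.451 = 0.549
¬((u → w) ∨ w) → w = min(1, 1 − 0.549 + 0.132) = min(1, 0.583) = 0.583
(((v → w) → u) ∨ u) ∨ (¬((u → w) ∨ w) → w) = max(1.000, 0.583) = 1.000
¬((((v → w) → u) ∨ u) ∨ (¬((u → w) ∨ w) → w)) = 1 − 1.000 = 0.000

0.000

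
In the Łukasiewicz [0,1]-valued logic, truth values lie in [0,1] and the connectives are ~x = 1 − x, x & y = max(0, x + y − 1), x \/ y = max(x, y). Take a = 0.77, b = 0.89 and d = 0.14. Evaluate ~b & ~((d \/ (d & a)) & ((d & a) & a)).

0.11

~b = 1 − 0.89 = 0.11
d & a = max(0, 0.14 + 0.77 − 1) = max(0, -0.09) = 0.00
d \/ (d & a) = max(0.14, 0.00) = 0.14
(d & a) & a = max(0, 0.00 + 0.77 − 1) = max(0, -0.23) = 0.00
(d \/ (d & a)) & ((d & a) & a) = max(0, 0.14 + 0.00 − 1) = max(0, -0.86) = 0.00
~((d \/ (d & a)) & ((d & a) & a)) = 1 − 0.00 = 1.00
~b & ~((d \/ (d & a)) & ((d & a) & a)) = max(0, 0.11 + 1.00 − 1) = max(0, 0.11) = 0.11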